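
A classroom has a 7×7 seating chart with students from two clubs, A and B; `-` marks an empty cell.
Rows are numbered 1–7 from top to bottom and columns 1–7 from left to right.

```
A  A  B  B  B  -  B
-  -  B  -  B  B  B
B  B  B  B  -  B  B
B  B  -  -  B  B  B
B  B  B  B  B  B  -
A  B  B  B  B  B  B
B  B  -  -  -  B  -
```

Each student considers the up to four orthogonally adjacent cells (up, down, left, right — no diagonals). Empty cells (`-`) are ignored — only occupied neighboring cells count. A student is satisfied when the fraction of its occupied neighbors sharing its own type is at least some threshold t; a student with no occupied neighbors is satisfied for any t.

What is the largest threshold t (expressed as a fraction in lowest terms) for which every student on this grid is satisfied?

Row 1: (1,1)A 1/1 · (1,2)A 1/2 · (1,3)B 2/3 · (1,4)B 2/2 · (1,5)B 2/2 · (1,7)B 1/1
Row 2: (2,3)B 2/2 · (2,5)B 2/2 · (2,6)B 3/3 · (2,7)B 3/3
Row 3: (3,1)B 2/2 · (3,2)B 3/3 · (3,3)B 3/3 · (3,4)B 1/1 · (3,6)B 3/3 · (3,7)B 3/3
Row 4: (4,1)B 3/3 · (4,2)B 3/3 · (4,5)B 2/2 · (4,6)B 4/4 · (4,7)B 2/2
Row 5: (5,1)B 2/3 · (5,2)B 4/4 · (5,3)B 3/3 · (5,4)B 3/3 · (5,5)B 4/4 · (5,6)B 3/3
Row 6: (6,1)A 0/3 · (6,2)B 3/4 · (6,3)B 3/3 · (6,4)B 3/3 · (6,5)B 3/3 · (6,6)B 4/4 · (6,7)B 1/1
Row 7: (7,1)B 1/2 · (7,2)B 2/2 · (7,6)B 1/1
The smallest same-type fraction is 0/3 at (6,1), which reduces to 0/1. Any threshold above that leaves this student unsatisfied.

0/1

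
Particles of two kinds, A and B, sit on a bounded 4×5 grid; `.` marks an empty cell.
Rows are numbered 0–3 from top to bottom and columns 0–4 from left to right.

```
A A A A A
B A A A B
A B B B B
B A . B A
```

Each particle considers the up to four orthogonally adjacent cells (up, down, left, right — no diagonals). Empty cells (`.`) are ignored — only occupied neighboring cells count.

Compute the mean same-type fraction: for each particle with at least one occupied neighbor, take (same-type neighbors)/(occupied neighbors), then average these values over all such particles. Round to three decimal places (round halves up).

0.469

Row 0: (0,0)A 1/2 · (0,1)A 3/3 · (0,2)A 3/3 · (0,3)A 3/3 · (0,4)A 1/2
Row 1: (1,0)B 0/3 · (1,1)A 2/4 · (1,2)A 3/4 · (1,3)A 2/4 · (1,4)B 1/3
Row 2: (2,0)A 0/3 · (2,1)B 1/4 · (2,2)B 2/3 · (2,3)B 3/4 · (2,4)B 2/3
Row 3: (3,0)B 0/2 · (3,1)A 0/2 · (3,3)B 1/2 · (3,4)A 0/2
Sum over 19 particles: 1/2 + 3/3 + 3/3 + 3/3 + 1/2 + 0/3 + 2/4 + 3/4 + 2/4 + 1/3 + 0/3 + 1/4 + 2/3 + 3/4 + 2/3 + 0/2 + 0/2 + 1/2 + 0/2 = 107/12; mean = 107/12 ÷ 19 = 107/228 = 0.469298… → 0.469.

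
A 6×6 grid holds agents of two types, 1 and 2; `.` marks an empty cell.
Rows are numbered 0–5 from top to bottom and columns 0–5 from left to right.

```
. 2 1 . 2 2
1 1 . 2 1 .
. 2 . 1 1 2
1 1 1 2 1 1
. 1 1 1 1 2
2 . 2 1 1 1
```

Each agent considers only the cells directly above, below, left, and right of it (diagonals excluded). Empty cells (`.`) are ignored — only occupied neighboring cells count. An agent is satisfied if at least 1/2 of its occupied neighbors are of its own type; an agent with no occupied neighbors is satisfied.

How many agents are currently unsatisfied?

Row 0: (0,1)2 0/2 unhappy · (0,2)1 0/1 unhappy · (0,4)2 1/2 ok · (0,5)2 1/1 ok
Row 1: (1,0)1 1/1 ok · (1,1)1 1/3 unhappy · (1,3)2 0/2 unhappy · (1,4)1 1/3 unhappy
Row 2: (2,1)2 0/2 unhappy · (2,3)1 1/3 unhappy · (2,4)1 3/4 ok · (2,5)2 0/2 unhappy
Row 3: (3,0)1 1/1 ok · (3,1)1 3/4 ok · (3,2)1 2/3 ok · (3,3)2 0/4 unhappy · (3,4)1 3/4 ok · (3,5)1 1/3 unhappy
Row 4: (4,1)1 2/2 ok · (4,2)1 3/4 ok · (4,3)1 3/4 ok · (4,4)1 3/4 ok · (4,5)2 0/3 unhappy
Row 5: (5,0)2 0/0 ok · (5,2)2 0/2 unhappy · (5,3)1 2/3 ok · (5,4)1 3/3 ok · (5,5)1 1/2 ok
Unsatisfied: (0,1), (0,2), (1,1), (1,3), (1,4), (2,1), (2,3), (2,5), (3,3), (3,5), (4,5), (5,2) — 12 in total.

12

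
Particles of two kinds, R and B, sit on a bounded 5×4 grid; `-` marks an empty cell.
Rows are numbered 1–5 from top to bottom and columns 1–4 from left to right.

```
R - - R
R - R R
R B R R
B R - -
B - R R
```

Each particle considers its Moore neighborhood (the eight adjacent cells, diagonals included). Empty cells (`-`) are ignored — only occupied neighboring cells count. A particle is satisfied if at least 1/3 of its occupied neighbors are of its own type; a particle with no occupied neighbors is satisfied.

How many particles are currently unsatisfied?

1

Row 1: (1,1)R 1/1 ok · (1,4)R 2/2 ok
Row 2: (2,1)R 2/3 ok · (2,3)R 4/5 ok · (2,4)R 4/4 ok
Row 3: (3,1)R 2/4 ok · (3,2)B 1/6 unhappy · (3,3)R 4/5 ok · (3,4)R 3/3 ok
Row 4: (4,1)B 2/4 ok · (4,2)R 3/6 ok
Row 5: (5,1)B 1/2 ok · (5,3)R 2/2 ok · (5,4)R 1/1 ok
Unsatisfied: (3,2) — 1 in total.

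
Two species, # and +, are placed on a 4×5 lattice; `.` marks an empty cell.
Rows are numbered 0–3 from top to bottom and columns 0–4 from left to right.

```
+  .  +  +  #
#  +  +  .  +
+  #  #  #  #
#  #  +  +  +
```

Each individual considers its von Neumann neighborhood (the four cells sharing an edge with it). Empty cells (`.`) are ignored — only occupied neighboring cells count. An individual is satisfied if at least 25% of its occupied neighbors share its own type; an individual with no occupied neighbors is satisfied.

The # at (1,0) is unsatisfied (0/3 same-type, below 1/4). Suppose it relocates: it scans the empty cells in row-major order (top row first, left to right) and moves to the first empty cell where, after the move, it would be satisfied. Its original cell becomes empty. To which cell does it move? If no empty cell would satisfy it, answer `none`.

(1,3)

Vacating (1,0). Empty cells in order:
  (0,1): 0/3 same-type → still unsatisfied.
  (1,3): 1/4 same-type → satisfied — stop here.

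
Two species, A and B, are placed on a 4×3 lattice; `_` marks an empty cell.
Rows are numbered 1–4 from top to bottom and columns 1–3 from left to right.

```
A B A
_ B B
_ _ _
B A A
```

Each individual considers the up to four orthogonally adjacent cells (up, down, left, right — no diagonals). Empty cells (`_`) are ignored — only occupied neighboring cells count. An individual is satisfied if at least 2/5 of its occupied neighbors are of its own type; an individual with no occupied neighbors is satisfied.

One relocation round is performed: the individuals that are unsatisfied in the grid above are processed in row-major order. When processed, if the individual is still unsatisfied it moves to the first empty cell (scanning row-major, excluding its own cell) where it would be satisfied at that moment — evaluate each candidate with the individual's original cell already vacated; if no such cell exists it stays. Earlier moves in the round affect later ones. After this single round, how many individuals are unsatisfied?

Initially unsatisfied (in order): (1,1), (1,2), (1,3), (4,1).
  (1,1) → (3,2).
  (1,2): now satisfied by earlier moves; stays.
  (1,3) → (3,1).
  (4,1) → (1,1).
Resulting grid:
B B _
_ B B
A A _
_ A A
All satisfied now.

0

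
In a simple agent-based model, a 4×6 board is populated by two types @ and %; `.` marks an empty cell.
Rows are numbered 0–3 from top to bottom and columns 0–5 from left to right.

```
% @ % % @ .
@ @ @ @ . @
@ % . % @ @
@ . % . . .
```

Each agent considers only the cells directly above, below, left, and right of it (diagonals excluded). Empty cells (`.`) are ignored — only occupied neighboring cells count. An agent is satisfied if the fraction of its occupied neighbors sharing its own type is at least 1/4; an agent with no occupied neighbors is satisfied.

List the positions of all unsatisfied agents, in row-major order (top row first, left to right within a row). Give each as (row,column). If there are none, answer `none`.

(0,0), (0,4), (2,1), (2,3)

(0,0)% 0/2 unhappy
(0,1)@ 1/3 ok
(0,2)% 1/3 ok
(0,3)% 1/3 ok
(0,4)@ 0/1 unhappy
(1,0)@ 2/3 ok
(1,1)@ 3/4 ok
(1,2)@ 2/3 ok
(1,3)@ 1/3 ok
(1,5)@ 1/1 ok
(2,0)@ 2/3 ok
(2,1)% 0/2 unhappy
(2,3)% 0/2 unhappy
(2,4)@ 1/2 ok
(2,5)@ 2/2 ok
(3,0)@ 1/1 ok
(3,2)% 0/0 ok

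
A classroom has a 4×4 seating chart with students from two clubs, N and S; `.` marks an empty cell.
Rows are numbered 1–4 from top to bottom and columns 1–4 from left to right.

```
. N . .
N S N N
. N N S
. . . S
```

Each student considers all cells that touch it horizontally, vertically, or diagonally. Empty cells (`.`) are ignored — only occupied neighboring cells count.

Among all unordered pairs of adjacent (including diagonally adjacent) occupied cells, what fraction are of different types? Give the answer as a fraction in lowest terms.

1/2

Scan each occupied cell's neighbors to the right and below (and the two forward diagonals) so each pair is counted once.
Row 1: N(1,2)–S(2,2)≠ N(1,2)–N(2,3)= N(1,2)–N(2,1)=  → 1/3 unlike.
Row 2: N(2,1)–S(2,2)≠ N(2,1)–N(3,2)= S(2,2)–N(2,3)≠ S(2,2)–N(3,2)≠ S(2,2)–N(3,3)≠ N(2,3)–N(2,4)= N(2,3)–N(3,3)= N(2,3)–S(3,4)≠ N(2,3)–N(3,2)= N(2,4)–S(3,4)≠ N(2,4)–N(3,3)=  → 6/11 unlike.
Row 3: N(3,2)–N(3,3)= N(3,3)–S(3,4)≠ N(3,3)–S(4,4)≠ S(3,4)–S(4,4)=  → 2/4 unlike.
Total adjacent occupied pairs: 18; unlike-type pairs: 9.
9/18 reduces to 1/2.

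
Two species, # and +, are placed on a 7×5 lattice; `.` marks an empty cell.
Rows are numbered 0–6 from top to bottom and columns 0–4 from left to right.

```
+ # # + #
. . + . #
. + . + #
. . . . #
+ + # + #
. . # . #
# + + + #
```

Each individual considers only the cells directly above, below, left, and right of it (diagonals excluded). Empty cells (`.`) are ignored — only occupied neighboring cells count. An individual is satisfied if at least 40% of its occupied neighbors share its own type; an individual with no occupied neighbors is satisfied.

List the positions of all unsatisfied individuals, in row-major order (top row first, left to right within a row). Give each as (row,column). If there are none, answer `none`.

Row 0: (0,0)+ 0/1 unhappy · (0,1)# 1/2 ok · (0,2)# 1/3 unhappy · (0,3)+ 0/2 unhappy · (0,4)# 1/2 ok
Row 1: (1,2)+ 0/1 unhappy · (1,4)# 2/2 ok
Row 2: (2,1)+ 0/0 ok · (2,3)+ 0/1 unhappy · (2,4)# 2/3 ok
Row 3: (3,4)# 2/2 ok
Row 4: (4,0)+ 1/1 ok · (4,1)+ 1/2 ok · (4,2)# 1/3 unhappy · (4,3)+ 0/2 unhappy · (4,4)# 2/3 ok
Row 5: (5,2)# 1/2 ok · (5,4)# 2/2 ok
Row 6: (6,0)# 0/1 unhappy · (6,1)+ 1/2 ok · (6,2)+ 2/3 ok · (6,3)+ 1/2 ok · (6,4)# 1/2 ok

(0,0), (0,2), (0,3), (1,2), (2,3), (4,2), (4,3), (6,0)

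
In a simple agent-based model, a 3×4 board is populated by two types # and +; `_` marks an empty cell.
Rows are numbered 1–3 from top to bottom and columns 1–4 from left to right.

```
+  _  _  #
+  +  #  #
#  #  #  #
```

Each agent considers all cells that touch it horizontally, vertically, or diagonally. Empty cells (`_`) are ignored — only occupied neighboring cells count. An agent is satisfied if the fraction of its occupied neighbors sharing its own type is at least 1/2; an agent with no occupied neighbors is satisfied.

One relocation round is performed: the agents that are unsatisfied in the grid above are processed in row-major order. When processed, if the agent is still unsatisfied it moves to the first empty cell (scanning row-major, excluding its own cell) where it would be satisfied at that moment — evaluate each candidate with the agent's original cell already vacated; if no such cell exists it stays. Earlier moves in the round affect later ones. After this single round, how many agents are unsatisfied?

0

Initially unsatisfied (in order): (2,2), (3,1).
  (2,2) → (1,2).
  (3,1): now satisfied by earlier moves; stays.
Resulting grid:
+ + _ #
+ _ # #
# # # #
All satisfied now.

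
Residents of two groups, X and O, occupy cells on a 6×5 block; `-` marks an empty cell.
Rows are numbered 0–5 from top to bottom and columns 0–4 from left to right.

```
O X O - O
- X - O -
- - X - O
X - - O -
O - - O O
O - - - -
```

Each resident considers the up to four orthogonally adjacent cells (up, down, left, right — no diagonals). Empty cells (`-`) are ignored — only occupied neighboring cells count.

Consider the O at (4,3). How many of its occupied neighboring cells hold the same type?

Occupied neighbors of (4,3): (3,3)=O, (4,4)=O.
Same type (O): 2 of 2.

2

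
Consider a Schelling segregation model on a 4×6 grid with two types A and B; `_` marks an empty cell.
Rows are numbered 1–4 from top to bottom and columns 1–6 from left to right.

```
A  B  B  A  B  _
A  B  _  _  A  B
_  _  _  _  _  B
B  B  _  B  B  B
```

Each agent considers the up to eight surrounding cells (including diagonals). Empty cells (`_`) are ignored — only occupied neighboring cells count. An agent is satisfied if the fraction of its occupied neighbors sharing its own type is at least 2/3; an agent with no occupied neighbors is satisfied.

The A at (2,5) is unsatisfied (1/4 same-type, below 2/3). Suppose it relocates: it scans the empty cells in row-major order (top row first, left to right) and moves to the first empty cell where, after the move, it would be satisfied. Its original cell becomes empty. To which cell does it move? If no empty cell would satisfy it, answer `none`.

Vacating (2,5). Empty cells in order:
  (1,6): 0/2 same-type → still unsatisfied.
  (2,3): 1/4 same-type → still unsatisfied.
  (2,4): 1/3 same-type → still unsatisfied.
  (3,1): 1/4 same-type → still unsatisfied.
  (3,2): 1/4 same-type → still unsatisfied.
  (3,3): 0/3 same-type → still unsatisfied.
  (3,4): 0/2 same-type → still unsatisfied.
  (3,5): 0/5 same-type → still unsatisfied.
  (4,3): 0/2 same-type → still unsatisfied.

none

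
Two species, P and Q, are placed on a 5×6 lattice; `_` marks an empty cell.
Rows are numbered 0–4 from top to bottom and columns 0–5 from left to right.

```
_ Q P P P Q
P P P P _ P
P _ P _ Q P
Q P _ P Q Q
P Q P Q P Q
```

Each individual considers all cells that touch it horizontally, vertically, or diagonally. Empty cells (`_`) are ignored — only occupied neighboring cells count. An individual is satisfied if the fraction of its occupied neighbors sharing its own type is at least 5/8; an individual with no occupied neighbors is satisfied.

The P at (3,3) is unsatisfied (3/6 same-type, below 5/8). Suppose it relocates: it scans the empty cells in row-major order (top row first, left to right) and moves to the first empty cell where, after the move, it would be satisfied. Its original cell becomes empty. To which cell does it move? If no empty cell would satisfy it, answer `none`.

(0,0)

Vacating (3,3). Empty cells in order:
  (0,0): 2/3 same-type → satisfied — stop here.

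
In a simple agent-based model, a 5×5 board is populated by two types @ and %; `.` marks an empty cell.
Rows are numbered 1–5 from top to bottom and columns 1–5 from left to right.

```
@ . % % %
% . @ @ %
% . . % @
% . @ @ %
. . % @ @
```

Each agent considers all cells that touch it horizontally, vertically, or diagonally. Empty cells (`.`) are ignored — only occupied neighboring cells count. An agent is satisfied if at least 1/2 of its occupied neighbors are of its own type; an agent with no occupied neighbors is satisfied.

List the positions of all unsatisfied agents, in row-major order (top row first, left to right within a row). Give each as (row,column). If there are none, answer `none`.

(1,1)@ 0/1 not
(1,3)% 1/3 not
(1,4)% 3/5 satisfied
(1,5)% 2/3 satisfied
(2,1)% 1/2 satisfied
(2,3)@ 1/4 not
(2,4)@ 2/7 not
(2,5)% 3/5 satisfied
(3,1)% 2/2 satisfied
(3,4)% 2/7 not
(3,5)@ 2/5 not
(4,1)% 1/1 satisfied
(4,3)@ 2/4 satisfied
(4,4)@ 4/7 satisfied
(4,5)% 1/5 not
(5,3)% 0/3 not
(5,4)@ 3/5 satisfied
(5,5)@ 2/3 satisfied

(1,1), (1,3), (2,3), (2,4), (3,4), (3,5), (4,5), (5,3)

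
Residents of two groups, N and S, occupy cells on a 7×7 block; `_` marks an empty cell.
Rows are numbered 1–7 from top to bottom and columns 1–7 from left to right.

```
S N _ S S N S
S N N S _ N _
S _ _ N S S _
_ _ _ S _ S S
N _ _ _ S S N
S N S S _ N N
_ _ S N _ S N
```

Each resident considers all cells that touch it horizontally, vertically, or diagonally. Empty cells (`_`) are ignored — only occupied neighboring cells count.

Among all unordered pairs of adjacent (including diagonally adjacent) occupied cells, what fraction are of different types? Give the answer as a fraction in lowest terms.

1/2

Scan each occupied cell's neighbors to the right and below (and the two forward diagonals) so each pair is counted once.
Row 1: S(1,1)–N(1,2)≠ S(1,1)–S(2,1)= S(1,1)–N(2,2)≠ N(1,2)–N(2,2)= N(1,2)–N(2,3)= N(1,2)–S(2,1)≠ S(1,4)–S(1,5)= S(1,4)–S(2,4)= S(1,4)–N(2,3)≠ S(1,5)–N(1,6)≠ S(1,5)–N(2,6)≠ S(1,5)–S(2,4)= N(1,6)–S(1,7)≠ N(1,6)–N(2,6)= S(1,7)–N(2,6)≠  → 8/15 unlike.
Row 2: S(2,1)–N(2,2)≠ S(2,1)–S(3,1)= N(2,2)–N(2,3)= N(2,2)–S(3,1)≠ N(2,3)–S(2,4)≠ N(2,3)–N(3,4)= S(2,4)–N(3,4)≠ S(2,4)–S(3,5)= N(2,6)–S(3,6)≠ N(2,6)–S(3,5)≠  → 6/10 unlike.
Row 3: N(3,4)–S(3,5)≠ N(3,4)–S(4,4)≠ S(3,5)–S(3,6)= S(3,5)–S(4,6)= S(3,5)–S(4,4)= S(3,6)–S(4,6)= S(3,6)–S(4,7)=  → 2/7 unlike.
Row 4: S(4,4)–S(5,5)= S(4,6)–S(4,7)= S(4,6)–S(5,6)= S(4,6)–N(5,7)≠ S(4,6)–S(5,5)= S(4,7)–N(5,7)≠ S(4,7)–S(5,6)=  → 2/7 unlike.
Row 5: N(5,1)–S(6,1)≠ N(5,1)–N(6,2)= S(5,5)–S(5,6)= S(5,5)–N(6,6)≠ S(5,5)–S(6,4)= S(5,6)–N(5,7)≠ S(5,6)–N(6,6)≠ S(5,6)–N(6,7)≠ N(5,7)–N(6,7)= N(5,7)–N(6,6)=  → 5/10 unlike.
Row 6: S(6,1)–N(6,2)≠ N(6,2)–S(6,3)≠ N(6,2)–S(7,3)≠ S(6,3)–S(6,4)= S(6,3)–S(7,3)= S(6,3)–N(7,4)≠ S(6,4)–N(7,4)≠ S(6,4)–S(7,3)= N(6,6)–N(6,7)= N(6,6)–S(7,6)≠ N(6,6)–N(7,7)= N(6,7)–N(7,7)= N(6,7)–S(7,6)≠  → 7/13 unlike.
Row 7: S(7,3)–N(7,4)≠ S(7,6)–N(7,7)≠  → 2/2 unlike.
Total adjacent occupied pairs: 64; unlike-type pairs: 32.
32/64 reduces to 1/2.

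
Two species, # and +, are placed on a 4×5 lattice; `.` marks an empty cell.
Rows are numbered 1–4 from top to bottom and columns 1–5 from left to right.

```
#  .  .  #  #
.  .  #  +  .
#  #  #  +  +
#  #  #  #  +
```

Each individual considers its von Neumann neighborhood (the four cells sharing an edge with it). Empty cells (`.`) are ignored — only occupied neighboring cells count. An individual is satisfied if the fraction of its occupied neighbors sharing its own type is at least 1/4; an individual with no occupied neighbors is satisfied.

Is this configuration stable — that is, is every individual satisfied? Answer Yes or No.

(1,1)# 0/0 ok
(1,4)# 1/2 ok
(1,5)# 1/1 ok
(2,3)# 1/2 ok
(2,4)+ 1/3 ok
(3,1)# 2/2 ok
(3,2)# 3/3 ok
(3,3)# 3/4 ok
(3,4)+ 2/4 ok
(3,5)+ 2/2 ok
(4,1)# 2/2 ok
(4,2)# 3/3 ok
(4,3)# 3/3 ok
(4,4)# 1/3 ok
(4,5)+ 1/2 ok
All meet the threshold, so the configuration is stable.

Yes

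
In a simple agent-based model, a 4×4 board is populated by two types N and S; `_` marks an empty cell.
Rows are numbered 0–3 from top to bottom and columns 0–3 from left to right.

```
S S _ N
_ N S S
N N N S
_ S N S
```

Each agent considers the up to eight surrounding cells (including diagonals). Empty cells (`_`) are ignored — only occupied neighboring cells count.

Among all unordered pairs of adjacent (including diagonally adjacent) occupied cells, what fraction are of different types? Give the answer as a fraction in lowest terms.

16/29

Scan each occupied cell's neighbors to the right and below (and the two forward diagonals) so each pair is counted once.
Row 0: S(0,0)–S(0,1)= S(0,0)–N(1,1)≠ S(0,1)–N(1,1)≠ S(0,1)–S(1,2)= N(0,3)–S(1,3)≠ N(0,3)–S(1,2)≠  → 4/6 unlike.
Row 1: N(1,1)–S(1,2)≠ N(1,1)–N(2,1)= N(1,1)–N(2,2)= N(1,1)–N(2,0)= S(1,2)–S(1,3)= S(1,2)–N(2,2)≠ S(1,2)–S(2,3)= S(1,2)–N(2,1)≠ S(1,3)–S(2,3)= S(1,3)–N(2,2)≠  → 4/10 unlike.
Row 2: N(2,0)–N(2,1)= N(2,0)–S(3,1)≠ N(2,1)–N(2,2)= N(2,1)–S(3,1)≠ N(2,1)–N(3,2)= N(2,2)–S(2,3)≠ N(2,2)–N(3,2)= N(2,2)–S(3,3)≠ N(2,2)–S(3,1)≠ S(2,3)–S(3,3)= S(2,3)–N(3,2)≠  → 6/11 unlike.
Row 3: S(3,1)–N(3,2)≠ N(3,2)–S(3,3)≠  → 2/2 unlike.
Total adjacent occupied pairs: 29; unlike-type pairs: 16.
16/29 is already in lowest terms.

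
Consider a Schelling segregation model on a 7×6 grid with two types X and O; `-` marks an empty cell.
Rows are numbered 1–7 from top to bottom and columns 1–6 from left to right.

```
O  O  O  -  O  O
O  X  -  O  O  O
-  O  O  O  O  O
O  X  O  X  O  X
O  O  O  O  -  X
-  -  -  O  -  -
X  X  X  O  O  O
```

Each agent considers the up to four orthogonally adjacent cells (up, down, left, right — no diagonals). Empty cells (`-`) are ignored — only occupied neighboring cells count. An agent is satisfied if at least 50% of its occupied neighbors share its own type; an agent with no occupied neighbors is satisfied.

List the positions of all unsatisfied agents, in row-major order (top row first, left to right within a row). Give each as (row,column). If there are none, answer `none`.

(2,2), (3,2), (4,2), (4,4), (4,5), (4,6)

Row 1: (1,1)O 2/2 satisfied · (1,2)O 2/3 satisfied · (1,3)O 1/1 satisfied · (1,5)O 2/2 satisfied · (1,6)O 2/2 satisfied
Row 2: (2,1)O 1/2 satisfied · (2,2)X 0/3 not · (2,4)O 2/2 satisfied · (2,5)O 4/4 satisfied · (2,6)O 3/3 satisfied
Row 3: (3,2)O 1/3 not · (3,3)O 3/3 satisfied · (3,4)O 3/4 satisfied · (3,5)O 4/4 satisfied · (3,6)O 2/3 satisfied
Row 4: (4,1)O 1/2 satisfied · (4,2)X 0/4 not · (4,3)O 2/4 satisfied · (4,4)X 0/4 not · (4,5)O 1/3 not · (4,6)X 1/3 not
Row 5: (5,1)O 2/2 satisfied · (5,2)O 2/3 satisfied · (5,3)O 3/3 satisfied · (5,4)O 2/3 satisfied · (5,6)X 1/1 satisfied
Row 6: (6,4)O 2/2 satisfied
Row 7: (7,1)X 1/1 satisfied · (7,2)X 2/2 satisfied · (7,3)X 1/2 satisfied · (7,4)O 2/3 satisfied · (7,5)O 2/2 satisfied · (7,6)O 1/1 satisfied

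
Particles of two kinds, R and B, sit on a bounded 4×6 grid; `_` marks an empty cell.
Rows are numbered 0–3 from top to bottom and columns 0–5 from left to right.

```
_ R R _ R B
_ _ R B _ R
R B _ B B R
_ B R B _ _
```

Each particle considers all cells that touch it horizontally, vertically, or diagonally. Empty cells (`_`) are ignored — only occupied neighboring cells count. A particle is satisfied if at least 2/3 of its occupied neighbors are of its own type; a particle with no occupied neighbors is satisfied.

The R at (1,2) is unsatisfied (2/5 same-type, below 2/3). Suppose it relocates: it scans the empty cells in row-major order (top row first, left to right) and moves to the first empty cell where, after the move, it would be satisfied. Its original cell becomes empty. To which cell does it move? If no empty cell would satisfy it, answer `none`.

(0,0)

Vacating (1,2). Empty cells in order:
  (0,0): 1/1 same-type → satisfied — stop here.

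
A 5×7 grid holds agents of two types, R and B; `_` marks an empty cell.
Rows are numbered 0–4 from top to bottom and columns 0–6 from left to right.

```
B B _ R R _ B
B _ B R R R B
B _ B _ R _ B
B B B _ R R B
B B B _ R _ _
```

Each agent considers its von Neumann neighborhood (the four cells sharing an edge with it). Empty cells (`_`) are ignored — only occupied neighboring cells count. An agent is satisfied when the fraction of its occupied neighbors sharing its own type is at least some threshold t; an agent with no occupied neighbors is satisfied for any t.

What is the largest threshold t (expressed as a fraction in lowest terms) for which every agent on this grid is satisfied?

1/2

(0,0)B 2/2
(0,1)B 1/1
(0,3)R 2/2
(0,4)R 2/2
(0,6)B 1/1
(1,0)B 2/2
(1,2)B 1/2
(1,3)R 2/3
(1,4)R 4/4
(1,5)R 1/2
(1,6)B 2/3
(2,0)B 2/2
(2,2)B 2/2
(2,4)R 2/2
(2,6)B 2/2
(3,0)B 3/3
(3,1)B 3/3
(3,2)B 3/3
(3,4)R 3/3
(3,5)R 1/2
(3,6)B 1/2
(4,0)B 2/2
(4,1)B 3/3
(4,2)B 2/2
(4,4)R 1/1
The smallest same-type fraction is 1/2 at (1,2), which reduces to 1/2. Any threshold above that leaves this agent unsatisfied.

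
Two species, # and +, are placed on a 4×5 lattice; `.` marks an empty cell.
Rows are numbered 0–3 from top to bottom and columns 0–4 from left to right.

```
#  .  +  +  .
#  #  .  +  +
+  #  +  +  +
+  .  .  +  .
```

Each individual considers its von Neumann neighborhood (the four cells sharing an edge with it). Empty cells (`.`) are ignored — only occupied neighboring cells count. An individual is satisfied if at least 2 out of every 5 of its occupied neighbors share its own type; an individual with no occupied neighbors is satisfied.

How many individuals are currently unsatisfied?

2

(0,0)# 1/1 ✓
(0,2)+ 1/1 ✓
(0,3)+ 2/2 ✓
(1,0)# 2/3 ✓
(1,1)# 2/2 ✓
(1,3)+ 3/3 ✓
(1,4)+ 2/2 ✓
(2,0)+ 1/3 ✗
(2,1)# 1/3 ✗
(2,2)+ 1/2 ✓
(2,3)+ 4/4 ✓
(2,4)+ 2/2 ✓
(3,0)+ 1/1 ✓
(3,3)+ 1/1 ✓
Unsatisfied: (2,0), (2,1) — 2 in total.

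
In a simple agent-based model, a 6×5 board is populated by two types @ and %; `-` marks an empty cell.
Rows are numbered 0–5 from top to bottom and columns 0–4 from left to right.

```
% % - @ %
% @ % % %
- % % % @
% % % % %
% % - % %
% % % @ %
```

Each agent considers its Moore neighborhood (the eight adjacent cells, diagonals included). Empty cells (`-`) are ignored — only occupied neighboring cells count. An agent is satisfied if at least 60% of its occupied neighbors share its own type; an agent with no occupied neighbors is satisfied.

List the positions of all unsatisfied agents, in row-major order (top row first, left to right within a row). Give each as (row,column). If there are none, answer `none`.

(0,0)% 2/3 ok
(0,1)% 3/4 ok
(0,3)@ 0/4 unhappy
(0,4)% 2/3 ok
(1,0)% 3/4 ok
(1,1)@ 0/6 unhappy
(1,2)% 5/7 ok
(1,3)% 5/7 ok
(1,4)% 3/5 ok
(2,1)% 6/7 ok
(2,2)% 7/8 ok
(2,3)% 7/8 ok
(2,4)@ 0/5 unhappy
(3,0)% 4/4 ok
(3,1)% 6/6 ok
(3,2)% 7/7 ok
(3,3)% 6/7 ok
(3,4)% 4/5 ok
(4,0)% 5/5 ok
(4,1)% 7/7 ok
(4,3)% 6/7 ok
(4,4)% 4/5 ok
(5,0)% 3/3 ok
(5,1)% 4/4 ok
(5,2)% 3/4 ok
(5,3)@ 0/4 unhappy
(5,4)% 2/3 ok

(0,3), (1,1), (2,4), (5,3)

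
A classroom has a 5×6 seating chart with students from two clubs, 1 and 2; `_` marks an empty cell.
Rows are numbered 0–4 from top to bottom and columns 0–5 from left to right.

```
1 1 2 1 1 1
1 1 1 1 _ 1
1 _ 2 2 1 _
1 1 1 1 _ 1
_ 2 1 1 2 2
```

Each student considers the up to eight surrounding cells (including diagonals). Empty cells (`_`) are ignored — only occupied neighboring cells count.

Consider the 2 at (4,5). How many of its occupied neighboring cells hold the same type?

1

Occupied neighbors of (4,5): (3,5)=1, (4,4)=2.
Same type (2): 1 of 2.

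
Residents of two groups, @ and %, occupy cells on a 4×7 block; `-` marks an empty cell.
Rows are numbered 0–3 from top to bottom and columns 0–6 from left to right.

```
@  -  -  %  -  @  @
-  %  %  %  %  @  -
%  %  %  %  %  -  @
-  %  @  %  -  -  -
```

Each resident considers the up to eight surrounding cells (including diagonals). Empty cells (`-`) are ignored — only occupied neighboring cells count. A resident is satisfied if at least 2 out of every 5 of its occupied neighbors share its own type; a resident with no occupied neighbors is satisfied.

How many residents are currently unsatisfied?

2

Row 0: (0,0)@ 0/1 unhappy · (0,3)% 3/3 ok · (0,5)@ 2/3 ok · (0,6)@ 2/2 ok
Row 1: (1,1)% 4/5 ok · (1,2)% 6/6 ok · (1,3)% 6/6 ok · (1,4)% 4/6 ok · (1,5)@ 3/5 ok
Row 2: (2,0)% 3/3 ok · (2,1)% 5/6 ok · (2,2)% 7/8 ok · (2,3)% 6/7 ok · (2,4)% 4/5 ok · (2,6)@ 1/1 ok
Row 3: (3,1)% 3/4 ok · (3,2)@ 0/5 unhappy · (3,3)% 3/4 ok
Unsatisfied: (0,0), (3,2) — 2 in total.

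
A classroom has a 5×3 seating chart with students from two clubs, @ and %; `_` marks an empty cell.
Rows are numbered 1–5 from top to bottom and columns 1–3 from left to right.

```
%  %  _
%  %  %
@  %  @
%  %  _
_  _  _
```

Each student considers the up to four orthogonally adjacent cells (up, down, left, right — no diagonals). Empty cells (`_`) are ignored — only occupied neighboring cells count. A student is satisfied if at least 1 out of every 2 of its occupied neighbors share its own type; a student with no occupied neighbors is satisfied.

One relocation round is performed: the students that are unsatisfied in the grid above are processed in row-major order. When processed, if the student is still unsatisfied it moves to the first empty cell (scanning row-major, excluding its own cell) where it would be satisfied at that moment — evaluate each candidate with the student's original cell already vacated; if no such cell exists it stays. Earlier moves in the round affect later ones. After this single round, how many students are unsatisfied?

Initially unsatisfied (in order): (3,1), (3,3).
  (3,1) → (4,3).
  (3,3) → (5,3).
Resulting grid:
% % _
% % %
_ % _
% % @
_ _ @
All satisfied now.

0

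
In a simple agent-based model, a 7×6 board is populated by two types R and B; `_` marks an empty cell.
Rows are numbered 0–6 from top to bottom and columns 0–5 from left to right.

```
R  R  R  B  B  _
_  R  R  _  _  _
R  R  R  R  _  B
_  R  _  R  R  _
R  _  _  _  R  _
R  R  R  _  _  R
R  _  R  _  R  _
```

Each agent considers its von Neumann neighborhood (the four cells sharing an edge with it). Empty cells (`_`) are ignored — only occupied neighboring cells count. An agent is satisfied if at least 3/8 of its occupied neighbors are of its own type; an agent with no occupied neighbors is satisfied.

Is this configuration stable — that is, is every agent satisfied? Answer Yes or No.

Yes

Row 0: (0,0)R 1/1 ✓ · (0,1)R 3/3 ✓ · (0,2)R 2/3 ✓ · (0,3)B 1/2 ✓ · (0,4)B 1/1 ✓
Row 1: (1,1)R 3/3 ✓ · (1,2)R 3/3 ✓
Row 2: (2,0)R 1/1 ✓ · (2,1)R 4/4 ✓ · (2,2)R 3/3 ✓ · (2,3)R 2/2 ✓ · (2,5)B 0/0 ✓
Row 3: (3,1)R 1/1 ✓ · (3,3)R 2/2 ✓ · (3,4)R 2/2 ✓
Row 4: (4,0)R 1/1 ✓ · (4,4)R 1/1 ✓
Row 5: (5,0)R 3/3 ✓ · (5,1)R 2/2 ✓ · (5,2)R 2/2 ✓ · (5,5)R 0/0 ✓
Row 6: (6,0)R 1/1 ✓ · (6,2)R 1/1 ✓ · (6,4)R 0/0 ✓
All meet the threshold, so the configuration is stable.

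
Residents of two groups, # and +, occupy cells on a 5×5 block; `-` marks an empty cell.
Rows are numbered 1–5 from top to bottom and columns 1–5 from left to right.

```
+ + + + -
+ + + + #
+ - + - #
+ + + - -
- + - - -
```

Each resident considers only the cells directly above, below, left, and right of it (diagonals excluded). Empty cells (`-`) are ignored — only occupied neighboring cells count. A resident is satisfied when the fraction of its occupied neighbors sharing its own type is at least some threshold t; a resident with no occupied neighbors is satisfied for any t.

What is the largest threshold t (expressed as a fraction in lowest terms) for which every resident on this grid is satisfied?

Row 1: (1,1)+ 2/2 · (1,2)+ 3/3 · (1,3)+ 3/3 · (1,4)+ 2/2
Row 2: (2,1)+ 3/3 · (2,2)+ 3/3 · (2,3)+ 4/4 · (2,4)+ 2/3 · (2,5)# 1/2
Row 3: (3,1)+ 2/2 · (3,3)+ 2/2 · (3,5)# 1/1
Row 4: (4,1)+ 2/2 · (4,2)+ 3/3 · (4,3)+ 2/2
Row 5: (5,2)+ 1/1
The smallest same-type fraction is 1/2 at (2,5), which reduces to 1/2. Any threshold above that leaves this resident unsatisfied.

1/2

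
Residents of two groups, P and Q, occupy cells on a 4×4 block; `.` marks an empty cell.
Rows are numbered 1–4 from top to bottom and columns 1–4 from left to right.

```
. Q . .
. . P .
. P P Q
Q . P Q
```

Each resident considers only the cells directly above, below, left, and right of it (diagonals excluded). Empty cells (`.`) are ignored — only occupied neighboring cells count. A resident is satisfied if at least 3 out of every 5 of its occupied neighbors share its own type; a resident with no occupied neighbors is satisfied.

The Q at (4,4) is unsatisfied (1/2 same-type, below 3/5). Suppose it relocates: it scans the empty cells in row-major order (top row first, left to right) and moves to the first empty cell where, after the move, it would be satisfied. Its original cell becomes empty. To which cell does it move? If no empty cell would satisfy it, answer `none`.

Vacating (4,4). Empty cells in order:
  (1,1): 1/1 same-type → satisfied — stop here.

(1,1)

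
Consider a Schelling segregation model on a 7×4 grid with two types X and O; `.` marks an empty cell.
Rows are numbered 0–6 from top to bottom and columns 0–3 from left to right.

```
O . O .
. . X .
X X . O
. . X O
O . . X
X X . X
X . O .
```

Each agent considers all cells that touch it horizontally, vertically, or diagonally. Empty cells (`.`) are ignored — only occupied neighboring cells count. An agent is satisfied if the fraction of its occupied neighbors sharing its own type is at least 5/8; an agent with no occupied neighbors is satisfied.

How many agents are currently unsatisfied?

9

Row 0: (0,0)O 0/0 satisfied · (0,2)O 0/1 not
Row 1: (1,2)X 1/3 not
Row 2: (2,0)X 1/1 satisfied · (2,1)X 3/3 satisfied · (2,3)O 1/3 not
Row 3: (3,2)X 2/4 not · (3,3)O 1/3 not
Row 4: (4,0)O 0/2 not · (4,3)X 2/3 satisfied
Row 5: (5,0)X 2/3 satisfied · (5,1)X 2/4 not · (5,3)X 1/2 not
Row 6: (6,0)X 2/2 satisfied · (6,2)O 0/2 not
Unsatisfied: (0,2), (1,2), (2,3), (3,2), (3,3), (4,0), (5,1), (5,3), (6,2) — 9 in total.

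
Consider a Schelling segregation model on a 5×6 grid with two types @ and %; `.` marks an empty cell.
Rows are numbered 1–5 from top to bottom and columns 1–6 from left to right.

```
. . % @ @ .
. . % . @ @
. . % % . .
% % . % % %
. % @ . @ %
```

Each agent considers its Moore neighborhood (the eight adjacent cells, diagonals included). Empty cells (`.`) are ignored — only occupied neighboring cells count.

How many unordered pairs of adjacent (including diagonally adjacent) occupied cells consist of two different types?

Scan each occupied cell's neighbors to the right and below (and the two forward diagonals) so each pair is counted once.
Row 1: %(1,3)–@(1,4)≠ %(1,3)–%(2,3)= @(1,4)–@(1,5)= @(1,4)–@(2,5)= @(1,4)–%(2,3)≠ @(1,5)–@(2,5)= @(1,5)–@(2,6)=  → 2/7 unlike.
Row 2: %(2,3)–%(3,3)= %(2,3)–%(3,4)= @(2,5)–@(2,6)= @(2,5)–%(3,4)≠  → 1/4 unlike.
Row 3: %(3,3)–%(3,4)= %(3,3)–%(4,4)= %(3,3)–%(4,2)= %(3,4)–%(4,4)= %(3,4)–%(4,5)=  → 0/5 unlike.
Row 4: %(4,1)–%(4,2)= %(4,1)–%(5,2)= %(4,2)–%(5,2)= %(4,2)–@(5,3)≠ %(4,4)–%(4,5)= %(4,4)–@(5,5)≠ %(4,4)–@(5,3)≠ %(4,5)–%(4,6)= %(4,5)–@(5,5)≠ %(4,5)–%(5,6)= %(4,6)–%(5,6)= %(4,6)–@(5,5)≠  → 5/12 unlike.
Row 5: %(5,2)–@(5,3)≠ @(5,5)–%(5,6)≠  → 2/2 unlike.
Total adjacent occupied pairs: 30; unlike-type pairs: 10.

10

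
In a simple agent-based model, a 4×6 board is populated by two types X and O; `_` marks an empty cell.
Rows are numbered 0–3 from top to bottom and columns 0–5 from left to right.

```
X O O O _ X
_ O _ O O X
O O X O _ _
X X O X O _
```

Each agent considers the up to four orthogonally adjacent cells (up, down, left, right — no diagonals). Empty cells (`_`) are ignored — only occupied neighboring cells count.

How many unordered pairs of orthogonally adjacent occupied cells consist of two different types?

Scan each occupied cell's neighbors to the right and below so each pair is counted once.
Row 0: X(0,0)–O(0,1)≠ O(0,1)–O(0,2)= O(0,1)–O(1,1)= O(0,2)–O(0,3)= O(0,3)–O(1,3)= X(0,5)–X(1,5)=  → 1/6 unlike.
Row 1: O(1,1)–O(2,1)= O(1,3)–O(1,4)= O(1,3)–O(2,3)= O(1,4)–X(1,5)≠  → 1/4 unlike.
Row 2: O(2,0)–O(2,1)= O(2,0)–X(3,0)≠ O(2,1)–X(2,2)≠ O(2,1)–X(3,1)≠ X(2,2)–O(2,3)≠ X(2,2)–O(3,2)≠ O(2,3)–X(3,3)≠  → 6/7 unlike.
Row 3: X(3,0)–X(3,1)= X(3,1)–O(3,2)≠ O(3,2)–X(3,3)≠ X(3,3)–O(3,4)≠  → 3/4 unlike.
Total adjacent occupied pairs: 21; unlike-type pairs: 11.

11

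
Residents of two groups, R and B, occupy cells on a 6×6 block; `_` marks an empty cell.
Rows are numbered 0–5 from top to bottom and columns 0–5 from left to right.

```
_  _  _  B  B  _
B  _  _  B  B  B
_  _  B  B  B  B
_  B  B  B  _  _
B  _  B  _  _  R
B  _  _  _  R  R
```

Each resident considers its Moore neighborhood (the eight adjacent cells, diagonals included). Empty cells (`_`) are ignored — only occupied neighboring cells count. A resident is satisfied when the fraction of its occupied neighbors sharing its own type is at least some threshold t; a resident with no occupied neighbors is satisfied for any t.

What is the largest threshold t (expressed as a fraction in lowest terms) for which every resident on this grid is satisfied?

Row 0: (0,3)B 3/3 · (0,4)B 4/4
Row 1: (1,0)B — no occupied neighbors · (1,3)B 6/6 · (1,4)B 7/7 · (1,5)B 4/4
Row 2: (2,2)B 5/5 · (2,3)B 6/6 · (2,4)B 6/6 · (2,5)B 3/3
Row 3: (3,1)B 4/4 · (3,2)B 5/5 · (3,3)B 5/5
Row 4: (4,0)B 2/2 · (4,2)B 3/3 · (4,5)R 2/2
Row 5: (5,0)B 1/1 · (5,4)R 2/2 · (5,5)R 2/2
The smallest same-type fraction is 3/3 at (0,3), which reduces to 1/1. Any threshold above that leaves this resident unsatisfied.

1/1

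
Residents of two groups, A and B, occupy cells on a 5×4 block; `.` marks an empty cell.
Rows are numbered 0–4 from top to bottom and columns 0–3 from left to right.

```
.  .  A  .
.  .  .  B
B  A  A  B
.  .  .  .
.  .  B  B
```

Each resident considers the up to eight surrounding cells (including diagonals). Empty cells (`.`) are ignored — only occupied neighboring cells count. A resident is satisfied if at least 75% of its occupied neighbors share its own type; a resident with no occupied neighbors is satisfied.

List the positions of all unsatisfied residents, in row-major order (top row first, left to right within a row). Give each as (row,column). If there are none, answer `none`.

(0,2)A 0/1 unhappy
(1,3)B 1/3 unhappy
(2,0)B 0/1 unhappy
(2,1)A 1/2 unhappy
(2,2)A 1/3 unhappy
(2,3)B 1/2 unhappy
(4,2)B 1/1 ok
(4,3)B 1/1 ok

(0,2), (1,3), (2,0), (2,1), (2,2), (2,3)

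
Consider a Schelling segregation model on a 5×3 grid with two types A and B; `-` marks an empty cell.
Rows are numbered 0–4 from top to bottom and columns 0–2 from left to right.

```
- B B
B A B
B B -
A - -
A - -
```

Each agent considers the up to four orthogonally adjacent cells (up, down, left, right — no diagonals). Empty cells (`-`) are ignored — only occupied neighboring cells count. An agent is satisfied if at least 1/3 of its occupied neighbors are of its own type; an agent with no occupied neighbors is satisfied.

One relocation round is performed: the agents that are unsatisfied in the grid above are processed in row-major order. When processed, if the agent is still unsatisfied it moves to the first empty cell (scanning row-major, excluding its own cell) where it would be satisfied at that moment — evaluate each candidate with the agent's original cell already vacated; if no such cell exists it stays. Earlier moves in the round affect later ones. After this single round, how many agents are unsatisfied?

Initially unsatisfied (in order): (1,1).
  (1,1) → (3,1).
Resulting grid:
- B B
B - B
B B -
A A -
A - -
All satisfied now.

0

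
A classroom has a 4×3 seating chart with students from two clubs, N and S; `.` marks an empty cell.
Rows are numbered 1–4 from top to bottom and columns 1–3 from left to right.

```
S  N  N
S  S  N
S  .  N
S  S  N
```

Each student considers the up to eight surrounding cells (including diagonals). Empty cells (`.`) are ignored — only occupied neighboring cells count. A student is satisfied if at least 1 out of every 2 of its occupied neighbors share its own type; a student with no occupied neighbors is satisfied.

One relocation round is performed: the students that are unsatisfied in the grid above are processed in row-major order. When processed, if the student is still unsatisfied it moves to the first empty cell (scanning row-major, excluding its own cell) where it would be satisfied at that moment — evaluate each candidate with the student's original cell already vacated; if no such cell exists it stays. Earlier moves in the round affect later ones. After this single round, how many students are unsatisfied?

1

Initially unsatisfied (in order): (1,2), (2,2).
  (1,2): no empty cell satisfies it; stays.
  (2,2) → (3,2).
Resulting grid:
S N N
S . N
S S N
S S N
Unsatisfied now: (4,3).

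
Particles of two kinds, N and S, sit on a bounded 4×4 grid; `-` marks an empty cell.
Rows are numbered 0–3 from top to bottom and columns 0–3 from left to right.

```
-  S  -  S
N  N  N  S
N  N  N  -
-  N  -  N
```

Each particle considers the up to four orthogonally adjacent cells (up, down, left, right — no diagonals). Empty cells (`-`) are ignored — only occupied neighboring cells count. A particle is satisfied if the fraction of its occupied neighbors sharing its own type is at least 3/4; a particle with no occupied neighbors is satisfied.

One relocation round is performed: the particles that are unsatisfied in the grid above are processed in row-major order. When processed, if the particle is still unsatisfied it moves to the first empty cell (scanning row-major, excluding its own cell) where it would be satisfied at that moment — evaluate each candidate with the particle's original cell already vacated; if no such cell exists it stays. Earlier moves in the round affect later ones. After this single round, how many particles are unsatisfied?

Initially unsatisfied (in order): (0,1), (1,2), (1,3).
  (0,1): no empty cell satisfies it; stays.
  (1,2) → (3,0).
  (1,3): now satisfied by earlier moves; stays.
Resulting grid:
- S - S
N N - S
N N N -
N N - N
Unsatisfied now: (0,1), (1,1).

2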